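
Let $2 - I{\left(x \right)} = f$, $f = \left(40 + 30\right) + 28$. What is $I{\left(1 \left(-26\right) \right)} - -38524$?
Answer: $38428$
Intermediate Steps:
$f = 98$ ($f = 70 + 28 = 98$)
$I{\left(x \right)} = -96$ ($I{\left(x \right)} = 2 - 98 = -96$)
$I{\left(1 \left(-26\right) \right)} - -38524 = -96 - -38524 = -96 + 38524 = 38428$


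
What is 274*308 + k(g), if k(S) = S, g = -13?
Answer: 84379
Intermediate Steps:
274*308 + k(g) = 274*308 - 13 = 84392 - 13 = 84379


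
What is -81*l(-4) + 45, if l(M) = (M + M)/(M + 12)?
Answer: 126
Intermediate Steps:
l(M) = 2*M/(12 + M) (l(M) = (2*M)/(12 + M) = 2*M/(12 + M))
-81*l(-4) + 45 = -162*(-4)/(12 - 4) + 45 = -162*(-4)/8 + 45 = -81*(-1) + 45 = 81 + 45 = 126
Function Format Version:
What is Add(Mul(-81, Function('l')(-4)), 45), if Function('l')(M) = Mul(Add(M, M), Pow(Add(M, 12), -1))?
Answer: 126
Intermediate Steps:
Function('l')(M) = Mul(2, M, Pow(Add(12, M), -1)) (Function('l')(M) = Mul(Mul(2, M), Pow(Add(12, M), -1)) = Mul(2, M, Pow(Add(12, M), -1)))
Add(Mul(-81, Function('l')(-4)), 45) = Add(Mul(-81, Mul(2, -4, Pow(Add(12, -4), -1))), 45) = Add(Mul(-81, Mul(2, -4, Pow(8, -1))), 45) = Add(Mul(-81, Mul(2, -4, Rational(1, 8))), 45) = Add(Mul(-81, -1), 45) = Add(81, 45) = 126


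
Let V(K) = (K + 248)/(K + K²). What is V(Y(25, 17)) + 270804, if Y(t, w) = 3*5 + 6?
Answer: 125111717/462 ≈ 2.7080e+5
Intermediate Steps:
Y(t, w) = 21 (Y(t, w) = 15 + 6 = 21)
V(K) = (248 + K)/(K + K²)
V(Y(25, 17)) + 270804 = (248 + 21)/(21*(1 + 21)) + 270804 = (1/21)*269/22 + 270804 = (1/21)*(1/22)*269 + 270804 = 269/462 + 270804 = 125111717/462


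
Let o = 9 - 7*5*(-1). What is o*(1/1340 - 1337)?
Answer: -19707369/335 ≈ -58828.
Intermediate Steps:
o = 44 (o = 9 - 35*(-1) = 9 + 35 = 44)
o*(1/1340 - 1337) = 44*(1/1340 - 1337) = 44*(-1791579/1340) = -19707369/335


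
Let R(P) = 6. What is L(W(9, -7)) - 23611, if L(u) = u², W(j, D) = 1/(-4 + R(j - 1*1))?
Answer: -94443/4 ≈ -23611.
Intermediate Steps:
W(j, D) = ½ (W(j, D) = 1/(-4 + 6) = 1/2 = ½)
L(W(9, -7)) - 23611 = (½)² - 23611 = ¼ - 23611 = -94443/4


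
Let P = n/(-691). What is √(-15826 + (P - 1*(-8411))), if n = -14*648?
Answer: I*√3534252863/691 ≈ 86.034*I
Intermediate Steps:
n = -9072
P = 9072/691 (P = -9072/(-691) = -9072*(-1/691) = 9072/691 ≈ 13.129)
√(-15826 + (P - 1*(-8411))) = √(-15826 + (9072/691 - 1*(-8411))) = √(-15826 + (9072/691 + 8411)) = √(-15826 + 5821073/691) = √(-5114693/691) = I*√3534252863/691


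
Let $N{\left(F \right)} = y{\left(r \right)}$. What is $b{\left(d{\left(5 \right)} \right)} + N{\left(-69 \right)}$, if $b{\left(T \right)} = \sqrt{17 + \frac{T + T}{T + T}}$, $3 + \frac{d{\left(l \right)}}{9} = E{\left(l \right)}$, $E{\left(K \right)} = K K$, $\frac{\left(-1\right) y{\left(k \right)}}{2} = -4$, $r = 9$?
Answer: $8 + 3 \sqrt{2} \approx 12.243$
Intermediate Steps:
$y{\left(k \right)} = 8$ ($y{\left(k \right)} = \left(-2\right) \left(-4\right) = 8$)
$N{\left(F \right)} = 8$
$E{\left(K \right)} = K^{2}$
$d{\left(l \right)} = -27 + 9 l^{2}$
$b{\left(T \right)} = 3 \sqrt{2}$ ($b{\left(T \right)} = \sqrt{17 + \frac{2 T}{2 T}} = \sqrt{17 + 2 T \frac{1}{2 T}} = \sqrt{17 + 1} = \sqrt{18} = 3 \sqrt{2}$)
$b{\left(d{\left(5 \right)} \right)} + N{\left(-69 \right)} = 3 \sqrt{2} + 8 = 8 + 3 \sqrt{2}$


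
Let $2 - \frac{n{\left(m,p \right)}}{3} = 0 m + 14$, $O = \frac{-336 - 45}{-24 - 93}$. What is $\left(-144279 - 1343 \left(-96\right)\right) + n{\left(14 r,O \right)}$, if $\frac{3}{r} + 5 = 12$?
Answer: $-15387$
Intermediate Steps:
$r = \frac{3}{7}$ ($r = \frac{3}{-5 + 12} = \frac{3}{7} \approx 0.42857$)
$O = \frac{127}{39}$ ($O = - \frac{381}{-117} = \left(-381\right) \left(- \frac{1}{117}\right) = \frac{127}{39} \approx 3.2564$)
$n{\left(m,p \right)} = -36$ ($n{\left(m,p \right)} = 6 - 3 \left(0 m + 14\right) = 6 - 3 \left(0 + 14\right) = 6 - 42 = -36$)
$\left(-144279 - 1343 \left(-96\right)\right) + n{\left(14 r,O \right)} = \left(-144279 - 1343 \left(-96\right)\right) - 36 = \left(-144279 - -128928\right) - 36 = \left(-144279 + 128928\right) - 36 = -15351 - 36 = -15387$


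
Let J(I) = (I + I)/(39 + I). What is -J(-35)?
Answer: 35/2 ≈ 17.500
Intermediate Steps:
J(I) = 2*I/(39 + I) (J(I) = (2*I)/(39 + I) = 2*I/(39 + I))
-J(-35) = -2*(-35)/(39 - 35) = -2*(-35)/4 = -1*(-35/2) = 35/2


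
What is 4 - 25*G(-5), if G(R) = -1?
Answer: 29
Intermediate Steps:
4 - 25*G(-5) = 4 - 25*(-1) = 4 + 25 = 29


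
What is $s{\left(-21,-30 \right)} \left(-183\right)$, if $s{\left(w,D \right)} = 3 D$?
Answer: $16470$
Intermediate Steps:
$s{\left(-21,-30 \right)} \left(-183\right) = 3 \left(-30\right) \left(-183\right) = \left(-90\right) \left(-183\right) = 16470$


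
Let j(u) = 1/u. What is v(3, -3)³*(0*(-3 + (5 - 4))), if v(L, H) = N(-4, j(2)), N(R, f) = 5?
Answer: 0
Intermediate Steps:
v(L, H) = 5
v(3, -3)³*(0*(-3 + (5 - 4))) = 5³*(0*(-3 + (5 - 4))) = 125*(0*(-3 + 1)) = 125*(0*(-2)) = 125*0 = 0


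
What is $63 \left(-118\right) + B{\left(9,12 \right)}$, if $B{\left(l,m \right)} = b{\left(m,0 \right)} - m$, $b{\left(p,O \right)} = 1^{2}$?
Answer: $-7445$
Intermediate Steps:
$b{\left(p,O \right)} = 1$
$B{\left(l,m \right)} = 1 - m$
$63 \left(-118\right) + B{\left(9,12 \right)} = 63 \left(-118\right) + \left(1 - 12\right) = -7434 + \left(1 - 12\right) = -7434 - 11 = -7445$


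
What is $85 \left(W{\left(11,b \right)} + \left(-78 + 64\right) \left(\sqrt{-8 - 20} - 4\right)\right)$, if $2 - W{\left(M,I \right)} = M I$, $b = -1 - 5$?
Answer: $10540 - 2380 i \sqrt{7} \approx 10540.0 - 6296.9 i$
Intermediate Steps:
$b = -6$ ($b = -1 - 5 = -6$)
$W{\left(M,I \right)} = 2 - I M$ ($W{\left(M,I \right)} = 2 - M I = 2 - I M$)
$85 \left(W{\left(11,b \right)} + \left(-78 + 64\right) \left(\sqrt{-8 - 20} - 4\right)\right) = 85 \left(\left(2 - \left(-6\right) 11\right) + \left(-78 + 64\right) \left(\sqrt{-8 - 20} - 4\right)\right) = 85 \left(\left(2 + 66\right) - 14 \left(\sqrt{-28} - 4\right)\right) = 85 \left(68 - 14 \left(2 i \sqrt{7} - 4\right)\right) = 85 \left(68 - 14 \left(-4 + 2 i \sqrt{7}\right)\right) = 85 \left(68 + \left(56 - 28 i \sqrt{7}\right)\right) = 85 \left(124 - 28 i \sqrt{7}\right) = 10540 - 2380 i \sqrt{7}$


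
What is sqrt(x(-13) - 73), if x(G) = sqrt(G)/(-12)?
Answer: sqrt(-2628 - 3*I*sqrt(13))/6 ≈ 0.017583 - 8.544*I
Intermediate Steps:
x(G) = -sqrt(G)/12
sqrt(x(-13) - 73) = sqrt(-I*sqrt(13)/12 - 73) = sqrt(-73 - I*sqrt(13)/12)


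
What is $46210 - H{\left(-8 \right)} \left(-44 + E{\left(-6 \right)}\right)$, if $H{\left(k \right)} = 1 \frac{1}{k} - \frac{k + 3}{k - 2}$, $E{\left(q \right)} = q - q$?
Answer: $\frac{92365}{2} \approx 46183.0$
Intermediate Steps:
$E{\left(q \right)} = 0$
$H{\left(k \right)} = \frac{1}{k} - \frac{3 + k}{-2 + k}$
$46210 - H{\left(-8 \right)} \left(-44 + E{\left(-6 \right)}\right) = 46210 - \frac{-2 - \left(-8\right)^{2} - -16}{\left(-8\right) \left(-2 - 8\right)} \left(-44 + 0\right) = 46210 - - \frac{-2 - 64 + 16}{8 \left(-10\right)} \left(-44\right) = 46210 - \left(- \frac{1}{8}\right) \left(- \frac{1}{10}\right) \left(-2 - 64 + 16\right) \left(-44\right) = 46210 - \left(- \frac{1}{8}\right) \left(- \frac{1}{10}\right) \left(-50\right) \left(-44\right) = 46210 - \left(- \frac{5}{8}\right) \left(-44\right) = 46210 - \frac{55}{2} = \frac{92365}{2}$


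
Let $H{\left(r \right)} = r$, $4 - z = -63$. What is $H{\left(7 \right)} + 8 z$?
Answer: $543$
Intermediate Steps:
$z = 67$ ($z = 4 - -63 = 4 + 63 = 67$)
$H{\left(7 \right)} + 8 z = 7 + 8 \cdot 67 = 7 + 536 = 543$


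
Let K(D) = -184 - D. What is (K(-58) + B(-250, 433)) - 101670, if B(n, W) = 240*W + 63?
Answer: 2187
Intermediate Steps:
B(n, W) = 63 + 240*W
(K(-58) + B(-250, 433)) - 101670 = ((-184 - 1*(-58)) + (63 + 240*433)) - 101670 = ((-184 + 58) + (63 + 103920)) - 101670 = (-126 + 103983) - 101670 = 103857 - 101670 = 2187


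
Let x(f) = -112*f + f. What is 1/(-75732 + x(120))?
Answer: -1/89052 ≈ -1.1229e-5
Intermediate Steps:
x(f) = -111*f
1/(-75732 + x(120)) = 1/(-75732 - 111*120) = 1/(-75732 - 13320) = 1/(-89052) = -1/89052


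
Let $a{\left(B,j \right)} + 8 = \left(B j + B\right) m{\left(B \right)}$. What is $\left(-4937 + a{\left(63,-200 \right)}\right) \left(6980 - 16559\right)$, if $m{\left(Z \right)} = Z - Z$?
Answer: $47368155$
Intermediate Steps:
$m{\left(Z \right)} = 0$
$a{\left(B,j \right)} = -8$ ($a{\left(B,j \right)} = -8 + \left(B j + B\right) 0 = -8 + \left(B + B j\right) 0 = -8 + 0 = -8$)
$\left(-4937 + a{\left(63,-200 \right)}\right) \left(6980 - 16559\right) = \left(-4937 - 8\right) \left(6980 - 16559\right) = \left(-4945\right) \left(-9579\right) = 47368155$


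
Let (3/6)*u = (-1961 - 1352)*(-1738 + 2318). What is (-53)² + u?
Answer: -3840271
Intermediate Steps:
u = -3843080 (u = 2*((-1961 - 1352)*(-1738 + 2318)) = 2*(-3313*580) = 2*(-1921540) = -3843080)
(-53)² + u = (-53)² - 3843080 = 2809 - 3843080 = -3840271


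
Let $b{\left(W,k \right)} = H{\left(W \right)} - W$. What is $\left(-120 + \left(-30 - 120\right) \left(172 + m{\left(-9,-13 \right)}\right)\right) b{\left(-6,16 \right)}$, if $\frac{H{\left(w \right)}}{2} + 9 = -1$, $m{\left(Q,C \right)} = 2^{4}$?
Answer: $396480$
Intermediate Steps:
$m{\left(Q,C \right)} = 16$
$H{\left(w \right)} = -20$ ($H{\left(w \right)} = -18 + 2 \left(-1\right) = -18 - 2 = -20$)
$b{\left(W,k \right)} = -20 - W$
$\left(-120 + \left(-30 - 120\right) \left(172 + m{\left(-9,-13 \right)}\right)\right) b{\left(-6,16 \right)} = \left(-120 + \left(-30 - 120\right) \left(172 + 16\right)\right) \left(-20 - -6\right) = \left(-120 - 28200\right) \left(-20 + 6\right) = \left(-120 - 28200\right) \left(-14\right) = \left(-28320\right) \left(-14\right) = 396480$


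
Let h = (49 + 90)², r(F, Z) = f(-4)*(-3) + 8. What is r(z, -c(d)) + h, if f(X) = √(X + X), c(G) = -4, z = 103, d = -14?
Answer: 19329 - 6*I*√2 ≈ 19329.0 - 8.4853*I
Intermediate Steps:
f(X) = √2*√X (f(X) = √(2*X) = √2*√X)
r(F, Z) = 8 - 6*I*√2 (r(F, Z) = (√2*√(-4))*(-3) + 8 = (√2*(2*I))*(-3) + 8 = (2*I*√2)*(-3) + 8 = -6*I*√2 + 8 = 8 - 6*I*√2)
h = 19321 (h = 139² = 19321)
r(z, -c(d)) + h = (8 - 6*I*√2) + 19321 = 19329 - 6*I*√2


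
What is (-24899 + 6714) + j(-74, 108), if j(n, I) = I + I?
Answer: -17969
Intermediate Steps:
j(n, I) = 2*I
(-24899 + 6714) + j(-74, 108) = (-24899 + 6714) + 2*108 = -18185 + 216 = -17969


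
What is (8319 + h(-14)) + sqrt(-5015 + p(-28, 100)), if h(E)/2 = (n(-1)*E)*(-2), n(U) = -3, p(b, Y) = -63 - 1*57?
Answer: 8151 + I*sqrt(5135) ≈ 8151.0 + 71.659*I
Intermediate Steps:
p(b, Y) = -120 (p(b, Y) = -63 - 57 = -120)
h(E) = 12*E (h(E) = 2*(-3*E*(-2)) = 2*(6*E) = 12*E)
(8319 + h(-14)) + sqrt(-5015 + p(-28, 100)) = (8319 + 12*(-14)) + sqrt(-5015 - 120) = (8319 - 168) + sqrt(-5135) = 8151 + I*sqrt(5135)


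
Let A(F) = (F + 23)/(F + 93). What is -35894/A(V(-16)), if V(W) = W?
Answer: -394834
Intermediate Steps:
A(F) = (23 + F)/(93 + F)
-35894/A(V(-16)) = -35894*(93 - 16)/(23 - 16) = -35894/(7/77) = -35894/((1/77)*7) = -35894/1/11 = -35894*11 = -394834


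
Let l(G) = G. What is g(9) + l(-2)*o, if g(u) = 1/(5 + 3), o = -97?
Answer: 1553/8 ≈ 194.13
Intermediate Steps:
g(u) = 1/8
g(9) + l(-2)*o = 1/8 - 2*(-97) = 1/8 + 194 = 1553/8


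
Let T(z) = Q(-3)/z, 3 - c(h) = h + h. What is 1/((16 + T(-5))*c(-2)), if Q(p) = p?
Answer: 5/581 ≈ 0.0086059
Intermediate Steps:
c(h) = 3 - 2*h (c(h) = 3 - (h + h) = 3 - 2*h)
T(z) = -3/z
1/((16 + T(-5))*c(-2)) = 1/((16 - 3/(-5))*(3 - 2*(-2))) = 1/((16 - 3*(-⅕))*(3 + 4)) = 1/((16 + ⅗)*7) = 1/((83/5)*7) = 1/(581/5) = 5/581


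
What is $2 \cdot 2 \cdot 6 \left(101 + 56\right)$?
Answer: $3768$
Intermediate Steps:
$2 \cdot 2 \cdot 6 \left(101 + 56\right) = 4 \cdot 6 \cdot 157 = 24 \cdot 157 = 3768$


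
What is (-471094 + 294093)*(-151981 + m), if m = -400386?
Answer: 97769511367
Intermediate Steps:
(-471094 + 294093)*(-151981 + m) = (-471094 + 294093)*(-151981 - 400386) = -177001*(-552367) = 97769511367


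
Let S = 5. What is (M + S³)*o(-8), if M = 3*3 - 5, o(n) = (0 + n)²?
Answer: 8256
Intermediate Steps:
o(n) = n²
M = 4 (M = 9 - 5 = 4)
(M + S³)*o(-8) = (4 + 5³)*(-8)² = (4 + 125)*64 = 129*64 = 8256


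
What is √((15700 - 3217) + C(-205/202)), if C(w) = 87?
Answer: √12570 ≈ 112.12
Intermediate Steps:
√((15700 - 3217) + C(-205/202)) = √((15700 - 3217) + 87) = √(12483 + 87) = √12570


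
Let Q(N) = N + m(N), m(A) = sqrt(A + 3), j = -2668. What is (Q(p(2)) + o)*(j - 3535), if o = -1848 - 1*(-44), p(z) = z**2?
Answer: 11165400 - 6203*sqrt(7) ≈ 1.1149e+7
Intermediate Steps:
m(A) = sqrt(3 + A)
Q(N) = N + sqrt(3 + N)
o = -1804 (o = -1848 + 44 = -1804)
(Q(p(2)) + o)*(j - 3535) = ((2**2 + sqrt(3 + 2**2)) - 1804)*(-2668 - 3535) = ((4 + sqrt(3 + 4)) - 1804)*(-6203) = ((4 + sqrt(7)) - 1804)*(-6203) = (-1800 + sqrt(7))*(-6203) = 11165400 - 6203*sqrt(7)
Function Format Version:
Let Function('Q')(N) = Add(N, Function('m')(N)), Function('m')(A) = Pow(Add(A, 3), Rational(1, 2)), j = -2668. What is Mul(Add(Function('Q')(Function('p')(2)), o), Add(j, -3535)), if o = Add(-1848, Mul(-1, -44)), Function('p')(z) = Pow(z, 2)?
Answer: Add(11165400, Mul(-6203, Pow(7, Rational(1, 2)))) ≈ 1.1149e+7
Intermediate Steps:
Function('m')(A) = Pow(Add(3, A), Rational(1, 2))
Function('Q')(N) = Add(N, Pow(Add(3, N), Rational(1, 2)))
o = -1804 (o = Add(-1848, 44) = -1804)
Mul(Add(Function('Q')(Function('p')(2)), o), Add(j, -3535)) = Mul(Add(Add(Pow(2, 2), Pow(Add(3, Pow(2, 2)), Rational(1, 2))), -1804), Add(-2668, -3535)) = Mul(Add(Add(4, Pow(Add(3, 4), Rational(1, 2))), -1804), -6203) = Mul(Add(Add(4, Pow(7, Rational(1, 2))), -1804), -6203) = Mul(Add(-1800, Pow(7, Rational(1, 2))), -6203) = Add(11165400, Mul(-6203, Pow(7, Rational(1, 2))))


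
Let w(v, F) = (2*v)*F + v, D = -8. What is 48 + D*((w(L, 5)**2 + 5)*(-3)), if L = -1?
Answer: 3072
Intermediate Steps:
w(v, F) = v + 2*F*v (w(v, F) = 2*F*v + v = v + 2*F*v)
48 + D*((w(L, 5)**2 + 5)*(-3)) = 48 - 8*((-(1 + 2*5))**2 + 5)*(-3) = 48 - 8*((-(1 + 10))**2 + 5)*(-3) = 48 - 8*((-1*11)**2 + 5)*(-3) = 48 - 8*((-11)**2 + 5)*(-3) = 48 - 8*(121 + 5)*(-3) = 48 - 1008*(-3) = 48 - 8*(-378) = 48 + 3024 = 3072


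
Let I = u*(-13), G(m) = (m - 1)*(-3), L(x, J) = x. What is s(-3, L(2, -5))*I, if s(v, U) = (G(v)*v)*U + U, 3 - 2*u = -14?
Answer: 7735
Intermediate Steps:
G(m) = 3 - 3*m (G(m) = (-1 + m)*(-3) = 3 - 3*m)
u = 17/2 (u = 3/2 - 1/2*(-14) = 3/2 + 7 = 17/2 ≈ 8.5000)
s(v, U) = U + U*v*(3 - 3*v) (s(v, U) = ((3 - 3*v)*v)*U + U = (v*(3 - 3*v))*U + U = U*v*(3 - 3*v) + U = U + U*v*(3 - 3*v))
I = -221/2 (I = (17/2)*(-13) = -221/2 ≈ -110.50)
s(-3, L(2, -5))*I = -1*2*(-1 + 3*(-3)*(-1 - 3))*(-221/2) = -1*2*(-1 + 3*(-3)*(-4))*(-221/2) = -1*2*(-1 + 36)*(-221/2) = -1*2*35*(-221/2) = -70*(-221/2) = 7735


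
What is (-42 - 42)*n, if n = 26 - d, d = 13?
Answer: -1092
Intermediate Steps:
n = 13 (n = 26 - 1*13 = 26 - 13 = 13)
(-42 - 42)*n = (-42 - 42)*13 = -84*13 = -1092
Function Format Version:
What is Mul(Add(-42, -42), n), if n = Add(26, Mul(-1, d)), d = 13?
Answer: -1092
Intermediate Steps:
n = 13 (n = Add(26, Mul(-1, 13)) = Add(26, -13) = 13)
Mul(Add(-42, -42), n) = Mul(Add(-42, -42), 13) = Mul(-84, 13) = -1092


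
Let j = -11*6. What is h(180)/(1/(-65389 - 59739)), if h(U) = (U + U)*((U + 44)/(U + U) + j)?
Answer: 2945012608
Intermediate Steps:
j = -66
h(U) = 2*U*(-66 + (44 + U)/(2*U)) (h(U) = (U + U)*((U + 44)/(U + U) - 66) = (2*U)*((44 + U)/((2*U)) - 66) = (2*U)*((44 + U)*(1/(2*U)) - 66) = (2*U)*((44 + U)/(2*U) - 66) = (2*U)*(-66 + (44 + U)/(2*U)) = 2*U*(-66 + (44 + U)/(2*U)))
h(180)/(1/(-65389 - 59739)) = (44 - 131*180)/(1/(-65389 - 59739)) = (44 - 23580)/(1/(-125128)) = -23536/(-1/125128) = -23536*(-125128) = 2945012608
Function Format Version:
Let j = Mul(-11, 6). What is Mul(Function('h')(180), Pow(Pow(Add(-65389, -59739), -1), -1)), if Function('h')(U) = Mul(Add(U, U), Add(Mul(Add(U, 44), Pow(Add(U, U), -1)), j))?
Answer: 2945012608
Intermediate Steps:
j = -66
Function('h')(U) = Mul(2, U, Add(-66, Mul(Rational(1, 2), Pow(U, -1), Add(44, U)))) (Function('h')(U) = Mul(Add(U, U), Add(Mul(Add(U, 44), Pow(Add(U, U), -1)), -66)) = Mul(Mul(2, U), Add(Mul(Add(44, U), Pow(Mul(2, U), -1)), -66)) = Mul(Mul(2, U), Add(Mul(Add(44, U), Mul(Rational(1, 2), Pow(U, -1))), -66)) = Mul(Mul(2, U), Add(Mul(Rational(1, 2), Pow(U, -1), Add(44, U)), -66)) = Mul(Mul(2, U), Add(-66, Mul(Rational(1, 2), Pow(U, -1), Add(44, U)))) = Mul(2, U, Add(-66, Mul(Rational(1, 2), Pow(U, -1), Add(44, U)))))
Mul(Function('h')(180), Pow(Pow(Add(-65389, -59739), -1), -1)) = Mul(Add(44, Mul(-131, 180)), Pow(Pow(Add(-65389, -59739), -1), -1)) = Mul(Add(44, -23580), Pow(Pow(-125128, -1), -1)) = Mul(-23536, Pow(Rational(-1, 125128), -1)) = Mul(-23536, -125128) = 2945012608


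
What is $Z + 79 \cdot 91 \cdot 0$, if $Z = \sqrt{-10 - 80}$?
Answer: $3 i \sqrt{10} \approx 9.4868 i$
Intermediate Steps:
$Z = 3 i \sqrt{10}$ ($Z = \sqrt{-90} = 3 i \sqrt{10} \approx 9.4868 i$)
$Z + 79 \cdot 91 \cdot 0 = 3 i \sqrt{10} + 79 \cdot 91 \cdot 0 = 3 i \sqrt{10} + 79 \cdot 0 = 3 i \sqrt{10} + 0 = 3 i \sqrt{10}$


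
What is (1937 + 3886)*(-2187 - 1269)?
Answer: -20124288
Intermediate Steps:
(1937 + 3886)*(-2187 - 1269) = 5823*(-3456) = -20124288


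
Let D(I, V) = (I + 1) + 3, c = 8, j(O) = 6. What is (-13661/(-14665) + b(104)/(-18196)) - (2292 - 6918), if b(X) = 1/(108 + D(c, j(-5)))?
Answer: 29632091814571/6404264160 ≈ 4626.9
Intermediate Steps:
D(I, V) = 4 + I (D(I, V) = (1 + I) + 3 = 4 + I)
b(X) = 1/120 (b(X) = 1/(108 + (4 + 8)) = 1/(108 + 12) = 1/120)
(-13661/(-14665) + b(104)/(-18196)) - (2292 - 6918) = (-13661/(-14665) + (1/120)/(-18196)) - (2292 - 6918) = (-13661*(-1/14665) + (1/120)*(-1/18196)) - 1*(-4626) = (13661/14665 - 1/2183520) + 4626 = 5965810411/6404264160 + 4626 = 29632091814571/6404264160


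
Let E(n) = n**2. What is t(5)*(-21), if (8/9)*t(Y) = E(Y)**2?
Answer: -118125/8 ≈ -14766.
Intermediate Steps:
t(Y) = 9*Y**4/8 (t(Y) = 9*(Y**2)**2/8 = 9*Y**4/8)
t(5)*(-21) = ((9/8)*5**4)*(-21) = ((9/8)*625)*(-21) = (5625/8)*(-21) = -118125/8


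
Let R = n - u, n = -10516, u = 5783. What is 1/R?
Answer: -1/16299 ≈ -6.1353e-5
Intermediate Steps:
R = -16299 (R = -10516 - 1*5783 = -10516 - 5783 = -16299)
1/R = 1/(-16299) = -1/16299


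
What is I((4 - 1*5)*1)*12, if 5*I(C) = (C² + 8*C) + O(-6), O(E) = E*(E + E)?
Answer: 156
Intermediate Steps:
O(E) = 2*E² (O(E) = E*(2*E) = 2*E²)
I(C) = 72/5 + C²/5 + 8*C/5 (I(C) = ((C² + 8*C) + 2*(-6)²)/5 = ((C² + 8*C) + 2*36)/5 = ((C² + 8*C) + 72)/5 = (72 + C² + 8*C)/5 = 72/5 + C²/5 + 8*C/5)
I((4 - 1*5)*1)*12 = (72/5 + ((4 - 1*5)*1)²/5 + 8*((4 - 1*5)*1)/5)*12 = (72/5 + ((4 - 5)*1)²/5 + 8*((4 - 5)*1)/5)*12 = (72/5 + (-1*1)²/5 + 8*(-1*1)/5)*12 = (72/5 + (⅕)*(-1)² + (8/5)*(-1))*12 = (72/5 + (⅕)*1 - 8/5)*12 = (72/5 + ⅕ - 8/5)*12 = 13*12 = 156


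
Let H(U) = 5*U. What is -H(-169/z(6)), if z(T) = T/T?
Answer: 845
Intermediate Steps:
z(T) = 1
-H(-169/z(6)) = -5*(-169/1) = -5*(-169*1) = -5*(-169) = -1*(-845) = 845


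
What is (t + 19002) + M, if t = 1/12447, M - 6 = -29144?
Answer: -126162791/12447 ≈ -10136.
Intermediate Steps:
M = -29138 (M = 6 - 29144 = -29138)
t = 1/12447 ≈ 8.0341e-5
(t + 19002) + M = (1/12447 + 19002) - 29138 = 236517895/12447 - 29138 = -126162791/12447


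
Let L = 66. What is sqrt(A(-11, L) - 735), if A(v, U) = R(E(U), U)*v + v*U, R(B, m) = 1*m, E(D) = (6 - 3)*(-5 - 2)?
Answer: 27*I*sqrt(3) ≈ 46.765*I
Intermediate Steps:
E(D) = -21 (E(D) = 3*(-7) = -21)
R(B, m) = m
A(v, U) = 2*U*v (A(v, U) = U*v + v*U = U*v + U*v = 2*U*v)
sqrt(A(-11, L) - 735) = sqrt(2*66*(-11) - 735) = sqrt(-1452 - 735) = sqrt(-2187) = 27*I*sqrt(3)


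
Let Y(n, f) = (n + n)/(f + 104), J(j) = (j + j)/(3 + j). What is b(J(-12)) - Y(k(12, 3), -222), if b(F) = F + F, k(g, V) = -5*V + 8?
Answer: 923/177 ≈ 5.2147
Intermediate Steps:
k(g, V) = 8 - 5*V
J(j) = 2*j/(3 + j) (J(j) = (2*j)/(3 + j) = 2*j/(3 + j))
Y(n, f) = 2*n/(104 + f) (Y(n, f) = (2*n)/(104 + f) = 2*n/(104 + f))
b(F) = 2*F
b(J(-12)) - Y(k(12, 3), -222) = 2*(2*(-12)/(3 - 12)) - 2*(8 - 5*3)/(104 - 222) = 2*(2*(-12)/(-9)) - 2*(8 - 15)/(-118) = 2*(2*(-12)*(-1/9)) - 2*(-7)*(-1)/118 = 2*(8/3) - 1*7/59 = 16/3 - 7/59 = 923/177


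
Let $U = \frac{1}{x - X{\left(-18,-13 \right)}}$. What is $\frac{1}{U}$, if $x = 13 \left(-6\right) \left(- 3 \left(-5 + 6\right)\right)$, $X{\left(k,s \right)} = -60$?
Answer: $294$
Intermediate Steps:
$x = 234$ ($x = - 78 \left(\left(-3\right) 1\right) = \left(-78\right) \left(-3\right) = 234$)
$U = \frac{1}{294}$ ($U = \frac{1}{234 - -60} = \frac{1}{234 + 60} = \frac{1}{294} \approx 0.0034014$)
$\frac{1}{U} = \frac{1}{\frac{1}{294}} = 294$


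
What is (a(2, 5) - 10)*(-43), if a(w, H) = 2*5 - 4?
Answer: 172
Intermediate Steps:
a(w, H) = 6 (a(w, H) = 10 - 4 = 6)
(a(2, 5) - 10)*(-43) = (6 - 10)*(-43) = -4*(-43) = 172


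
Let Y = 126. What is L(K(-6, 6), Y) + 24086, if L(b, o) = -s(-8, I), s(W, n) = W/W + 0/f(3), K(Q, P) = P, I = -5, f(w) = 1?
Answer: 24085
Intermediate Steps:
s(W, n) = 1 (s(W, n) = W/W + 0/1 = 1 + 0*1 = 1 + 0 = 1)
L(b, o) = -1 (L(b, o) = -1*1 = -1)
L(K(-6, 6), Y) + 24086 = -1 + 24086 = 24085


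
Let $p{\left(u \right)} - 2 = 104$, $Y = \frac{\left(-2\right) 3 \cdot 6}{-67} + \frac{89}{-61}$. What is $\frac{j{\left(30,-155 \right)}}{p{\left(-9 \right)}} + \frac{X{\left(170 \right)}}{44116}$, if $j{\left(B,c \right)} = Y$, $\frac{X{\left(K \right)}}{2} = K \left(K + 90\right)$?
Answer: $\frac{9532659957}{4778005438} \approx 1.9951$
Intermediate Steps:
$Y = - \frac{3767}{4087}$ ($Y = \left(-6\right) 6 \left(- \frac{1}{67}\right) + 89 \left(- \frac{1}{61}\right) = \left(-36\right) \left(- \frac{1}{67}\right) - \frac{89}{61} = \frac{36}{67} - \frac{89}{61} = - \frac{3767}{4087} \approx -0.9217$)
$p{\left(u \right)} = 106$ ($p{\left(u \right)} = 2 + 104 = 106$)
$X{\left(K \right)} = 2 K \left(90 + K\right)$ ($X{\left(K \right)} = 2 K \left(K + 90\right) = 2 K \left(90 + K\right)$)
$j{\left(B,c \right)} = - \frac{3767}{4087}$
$\frac{j{\left(30,-155 \right)}}{p{\left(-9 \right)}} + \frac{X{\left(170 \right)}}{44116} = - \frac{3767}{4087 \cdot 106} + \frac{2 \cdot 170 \left(90 + 170\right)}{44116} = \left(- \frac{3767}{4087}\right) \frac{1}{106} + 2 \cdot 170 \cdot 260 \cdot \frac{1}{44116} = - \frac{3767}{433222} + 88400 \cdot \frac{1}{44116} = - \frac{3767}{433222} + \frac{22100}{11029} = \frac{9532659957}{4778005438}$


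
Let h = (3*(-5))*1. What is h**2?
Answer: 225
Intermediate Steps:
h = -15 (h = -15*1 = -15)
h**2 = (-15)**2 = 225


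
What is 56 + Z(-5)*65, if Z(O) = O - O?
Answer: 56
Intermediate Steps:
Z(O) = 0
56 + Z(-5)*65 = 56 + 0*65 = 56 + 0 = 56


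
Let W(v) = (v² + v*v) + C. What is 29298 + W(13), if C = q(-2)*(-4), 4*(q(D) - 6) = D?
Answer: 29614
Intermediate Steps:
q(D) = 6 + D/4
C = -22 (C = (6 + (¼)*(-2))*(-4) = (6 - ½)*(-4) = (11/2)*(-4) = -22)
W(v) = -22 + 2*v² (W(v) = (v² + v*v) - 22 = (v² + v²) - 22 = 2*v² - 22 = -22 + 2*v²)
29298 + W(13) = 29298 + (-22 + 2*13²) = 29298 + (-22 + 2*169) = 29298 + (-22 + 338) = 29298 + 316 = 29614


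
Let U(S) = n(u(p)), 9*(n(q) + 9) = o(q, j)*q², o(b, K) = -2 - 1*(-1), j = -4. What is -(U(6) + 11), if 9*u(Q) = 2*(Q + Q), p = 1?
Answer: -1442/729 ≈ -1.9781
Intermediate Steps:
o(b, K) = -1 (o(b, K) = -2 + 1 = -1)
u(Q) = 4*Q/9 (u(Q) = (2*(Q + Q))/9 = (2*(2*Q))/9 = (4*Q)/9 = 4*Q/9)
n(q) = -9 - q²/9 (n(q) = -9 + (-q²)/9 = -9 - q²/9)
U(S) = -6577/729 (U(S) = -9 - ((4/9)*1)²/9 = -9 - (4/9)²/9 = -9 - ⅑*16/81 = -9 - 16/729 = -6577/729)
-(U(6) + 11) = -(-6577/729 + 11) = -1*1442/729 = -1442/729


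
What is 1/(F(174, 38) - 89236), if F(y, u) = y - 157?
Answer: -1/89219 ≈ -1.1208e-5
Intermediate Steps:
F(y, u) = -157 + y
1/(F(174, 38) - 89236) = 1/((-157 + 174) - 89236) = 1/(17 - 89236) = 1/(-89219) = -1/89219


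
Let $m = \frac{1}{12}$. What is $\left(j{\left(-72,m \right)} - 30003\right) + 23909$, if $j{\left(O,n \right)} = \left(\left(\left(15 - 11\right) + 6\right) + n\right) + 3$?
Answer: $- \frac{72971}{12} \approx -6080.9$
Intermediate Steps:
$m = \frac{1}{12} \approx 0.083333$
$j{\left(O,n \right)} = 13 + n$ ($j{\left(O,n \right)} = \left(\left(4 + 6\right) + n\right) + 3 = \left(10 + n\right) + 3 = 13 + n$)
$\left(j{\left(-72,m \right)} - 30003\right) + 23909 = \left(\left(13 + \frac{1}{12}\right) - 30003\right) + 23909 = \left(\frac{157}{12} - 30003\right) + 23909 = - \frac{359879}{12} + 23909 = - \frac{72971}{12}$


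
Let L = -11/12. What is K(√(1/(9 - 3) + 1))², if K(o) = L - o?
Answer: 289/144 + 11*√42/36 ≈ 3.9872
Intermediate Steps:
L = -11/12 (L = -11*1/12 = -11/12 ≈ -0.91667)
K(o) = -11/12 - o
K(√(1/(9 - 3) + 1))² = (-11/12 - √(1/(9 - 3) + 1))² = (-11/12 - √(1/6 + 1))² = (-11/12 - √(⅙ + 1))² = (-11/12 - √(7/6))² = (-11/12 - √42/6)²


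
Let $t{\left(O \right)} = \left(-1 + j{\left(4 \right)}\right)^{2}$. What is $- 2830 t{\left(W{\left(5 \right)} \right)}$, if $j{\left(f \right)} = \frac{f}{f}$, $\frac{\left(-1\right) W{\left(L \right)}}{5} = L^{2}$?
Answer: $0$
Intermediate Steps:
$W{\left(L \right)} = - 5 L^{2}$
$j{\left(f \right)} = 1$
$t{\left(O \right)} = 0$ ($t{\left(O \right)} = \left(-1 + 1\right)^{2} = 0^{2} = 0$)
$- 2830 t{\left(W{\left(5 \right)} \right)} = \left(-2830\right) 0 = 0$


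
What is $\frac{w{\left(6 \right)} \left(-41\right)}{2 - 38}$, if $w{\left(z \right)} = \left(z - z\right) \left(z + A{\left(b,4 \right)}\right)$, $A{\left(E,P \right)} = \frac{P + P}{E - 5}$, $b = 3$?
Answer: $0$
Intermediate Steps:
$A{\left(E,P \right)} = \frac{2 P}{-5 + E}$
$w{\left(z \right)} = 0$ ($w{\left(z \right)} = \left(z - z\right) \left(z + 2 \cdot 4 \frac{1}{-5 + 3}\right) = 0 \left(z + 2 \cdot 4 \frac{1}{-2}\right) = 0 \left(z + 2 \cdot 4 \left(- \frac{1}{2}\right)\right) = 0 \left(z - 4\right) = 0 \left(-4 + z\right) = 0$)
$\frac{w{\left(6 \right)} \left(-41\right)}{2 - 38} = \frac{0 \left(-41\right)}{2 - 38} = \frac{0}{-36} = 0 \left(- \frac{1}{36}\right) = 0$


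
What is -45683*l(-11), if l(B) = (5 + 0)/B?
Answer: 20765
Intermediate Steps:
l(B) = 5/B
-45683*l(-11) = -228415/(-11) = -228415*(-1)/11 = -45683*(-5/11) = 20765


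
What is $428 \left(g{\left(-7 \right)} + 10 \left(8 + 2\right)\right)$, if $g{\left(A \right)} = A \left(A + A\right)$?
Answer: $84744$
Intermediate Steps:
$g{\left(A \right)} = 2 A^{2}$ ($g{\left(A \right)} = A 2 A = 2 A^{2}$)
$428 \left(g{\left(-7 \right)} + 10 \left(8 + 2\right)\right) = 428 \left(2 \left(-7\right)^{2} + 10 \left(8 + 2\right)\right) = 428 \left(2 \cdot 49 + 10 \cdot 10\right) = 428 \left(98 + 100\right) = 428 \cdot 198 = 84744$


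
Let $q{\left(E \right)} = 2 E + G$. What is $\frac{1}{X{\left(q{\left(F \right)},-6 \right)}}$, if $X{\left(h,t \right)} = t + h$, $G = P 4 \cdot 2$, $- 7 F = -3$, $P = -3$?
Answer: $- \frac{7}{204} \approx -0.034314$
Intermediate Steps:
$F = \frac{3}{7}$ ($F = \left(- \frac{1}{7}\right) \left(-3\right) = \frac{3}{7} \approx 0.42857$)
$G = -24$ ($G = \left(-3\right) 4 \cdot 2 = \left(-12\right) 2 = -24$)
$q{\left(E \right)} = -24 + 2 E$ ($q{\left(E \right)} = 2 E - 24 = -24 + 2 E$)
$X{\left(h,t \right)} = h + t$
$\frac{1}{X{\left(q{\left(F \right)},-6 \right)}} = \frac{1}{\left(-24 + 2 \cdot \frac{3}{7}\right) - 6} = \frac{1}{\left(-24 + \frac{6}{7}\right) - 6} = \frac{1}{- \frac{162}{7} - 6} = \frac{1}{- \frac{204}{7}} = - \frac{7}{204}$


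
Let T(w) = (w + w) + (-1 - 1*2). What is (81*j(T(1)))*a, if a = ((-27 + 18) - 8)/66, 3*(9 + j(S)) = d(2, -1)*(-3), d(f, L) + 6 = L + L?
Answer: 459/22 ≈ 20.864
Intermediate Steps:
d(f, L) = -6 + 2*L (d(f, L) = -6 + (L + L) = -6 + 2*L)
T(w) = -3 + 2*w (T(w) = 2*w + (-1 - 2) = 2*w - 3 = -3 + 2*w)
j(S) = -1 (j(S) = -9 + ((-6 + 2*(-1))*(-3))/3 = -9 + ((-6 - 2)*(-3))/3 = -9 + (-8*(-3))/3 = -9 + (⅓)*24 = -9 + 8 = -1)
a = -17/66 (a = (-9 - 8)*(1/66) = -17*1/66 = -17/66 ≈ -0.25758)
(81*j(T(1)))*a = (81*(-1))*(-17/66) = -81*(-17/66) = 459/22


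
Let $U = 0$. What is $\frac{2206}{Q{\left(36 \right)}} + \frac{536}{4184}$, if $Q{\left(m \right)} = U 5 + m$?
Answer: $\frac{578075}{9414} \approx 61.406$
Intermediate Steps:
$Q{\left(m \right)} = m$ ($Q{\left(m \right)} = 0 \cdot 5 + m = 0 + m = m$)
$\frac{2206}{Q{\left(36 \right)}} + \frac{536}{4184} = \frac{2206}{36} + \frac{536}{4184} = 2206 \cdot \frac{1}{36} + 536 \cdot \frac{1}{4184} = \frac{1103}{18} + \frac{67}{523} = \frac{578075}{9414}$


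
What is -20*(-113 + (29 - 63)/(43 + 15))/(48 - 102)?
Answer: -1220/29 ≈ -42.069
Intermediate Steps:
-20*(-113 + (29 - 63)/(43 + 15))/(48 - 102) = -20*(-113 - 34/58)/(-54) = -20*(-113 - 34*1/58)*(-1)/54 = -20*(-113 - 17/29)*(-1)/54 = -(-65880)*(-1)/(29*54) = -20*61/29 = -1220/29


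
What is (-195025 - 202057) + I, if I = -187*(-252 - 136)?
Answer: -324526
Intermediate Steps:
I = 72556 (I = -187*(-388) = 72556)
(-195025 - 202057) + I = (-195025 - 202057) + 72556 = -397082 + 72556 = -324526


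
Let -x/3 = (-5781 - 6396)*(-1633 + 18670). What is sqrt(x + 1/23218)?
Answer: sqrt(335509095257959246)/23218 ≈ 24948.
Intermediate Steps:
x = 622378647 (x = -3*(-5781 - 6396)*(-1633 + 18670) = -(-36531)*17037 = -3*(-207459549) = 622378647)
sqrt(x + 1/23218) = sqrt(622378647 + 1/23218) = sqrt(14450387426047/23218) = sqrt(335509095257959246)/23218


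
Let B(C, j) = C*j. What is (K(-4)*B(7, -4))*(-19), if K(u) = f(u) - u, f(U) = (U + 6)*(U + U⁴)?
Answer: 270256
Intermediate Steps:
f(U) = (6 + U)*(U + U⁴)
K(u) = -u + u*(6 + u + u⁴ + 6*u³) (K(u) = u*(6 + u + u⁴ + 6*u³) - u = -u + u*(6 + u + u⁴ + 6*u³))
(K(-4)*B(7, -4))*(-19) = ((-4*(5 - 4 + (-4)⁴ + 6*(-4)³))*(7*(-4)))*(-19) = (-4*(5 - 4 + 256 + 6*(-64))*(-28))*(-19) = (-4*(5 - 4 + 256 - 384)*(-28))*(-19) = (-4*(-127)*(-28))*(-19) = (508*(-28))*(-19) = -14224*(-19) = 270256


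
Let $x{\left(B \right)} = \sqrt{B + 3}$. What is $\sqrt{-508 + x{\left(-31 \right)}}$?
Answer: $\sqrt{-508 + 2 i \sqrt{7}} \approx 0.1174 + 22.539 i$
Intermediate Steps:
$x{\left(B \right)} = \sqrt{3 + B}$
$\sqrt{-508 + x{\left(-31 \right)}} = \sqrt{-508 + \sqrt{3 - 31}} = \sqrt{-508 + \sqrt{-28}} = \sqrt{-508 + 2 i \sqrt{7}}$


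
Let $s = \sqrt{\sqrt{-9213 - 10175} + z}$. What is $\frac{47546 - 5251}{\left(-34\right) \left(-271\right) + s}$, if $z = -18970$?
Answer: $\frac{42295}{9214 + \sqrt{2} \sqrt{-9485 + i \sqrt{4847}}} \approx 4.589 - 0.068594 i$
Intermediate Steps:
$s = \sqrt{-18970 + 2 i \sqrt{4847}}$ ($s = \sqrt{\sqrt{-9213 - 10175} - 18970} = \sqrt{\sqrt{-19388} - 18970} = \sqrt{2 i \sqrt{4847} - 18970} = \sqrt{-18970 + 2 i \sqrt{4847}} \approx 0.5055 + 137.73 i$)
$\frac{47546 - 5251}{\left(-34\right) \left(-271\right) + s} = \frac{47546 - 5251}{\left(-34\right) \left(-271\right) + \sqrt{-18970 + 2 i \sqrt{4847}}} = \frac{42295}{9214 + \sqrt{-18970 + 2 i \sqrt{4847}}}$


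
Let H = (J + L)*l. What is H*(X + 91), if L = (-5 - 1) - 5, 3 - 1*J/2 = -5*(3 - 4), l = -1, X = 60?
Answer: 2265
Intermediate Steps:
J = -4 (J = 6 - (-10)*(3 - 4) = 6 - (-10)*(-1) = 6 - 2*5 = 6 - 10 = -4)
L = -11 (L = -6 - 5 = -11)
H = 15 (H = (-4 - 11)*(-1) = -15*(-1) = 15)
H*(X + 91) = 15*(60 + 91) = 15*151 = 2265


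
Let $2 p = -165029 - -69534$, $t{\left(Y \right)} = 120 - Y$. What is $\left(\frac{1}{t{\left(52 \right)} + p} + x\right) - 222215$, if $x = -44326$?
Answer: $- \frac{25417083221}{95359} \approx -2.6654 \cdot 10^{5}$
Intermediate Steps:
$p = - \frac{95495}{2}$ ($p = \frac{-165029 - -69534}{2} = \frac{-165029 + 69534}{2} = \frac{1}{2} \left(-95495\right) = - \frac{95495}{2} \approx -47748.0$)
$\left(\frac{1}{t{\left(52 \right)} + p} + x\right) - 222215 = \left(\frac{1}{\left(120 - 52\right) - \frac{95495}{2}} - 44326\right) - 222215 = \left(\frac{1}{68 - \frac{95495}{2}} - 44326\right) - 222215 = \left(\frac{1}{- \frac{95359}{2}} - 44326\right) - 222215 = \left(- \frac{2}{95359} - 44326\right) - 222215 = - \frac{4226883036}{95359} - 222215 = - \frac{25417083221}{95359}$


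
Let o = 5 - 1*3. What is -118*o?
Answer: -236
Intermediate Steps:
o = 2 (o = 5 - 3 = 2)
-118*o = -118*2 = -236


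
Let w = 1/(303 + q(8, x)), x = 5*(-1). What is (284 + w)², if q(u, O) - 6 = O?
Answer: 7454077569/92416 ≈ 80658.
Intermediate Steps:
x = -5
q(u, O) = 6 + O
w = 1/304 (w = 1/(303 + (6 - 5)) = 1/(303 + 1) = 1/304 ≈ 0.0032895)
(284 + w)² = (284 + 1/304)² = (86337/304)² = 7454077569/92416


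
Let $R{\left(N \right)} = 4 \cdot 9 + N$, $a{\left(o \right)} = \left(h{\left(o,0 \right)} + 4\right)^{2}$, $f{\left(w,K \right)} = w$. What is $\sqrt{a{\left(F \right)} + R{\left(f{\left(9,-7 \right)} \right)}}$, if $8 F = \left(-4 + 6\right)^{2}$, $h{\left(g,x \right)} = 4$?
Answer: $\sqrt{109} \approx 10.44$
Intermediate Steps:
$F = \frac{1}{2}$ ($F = \frac{\left(-4 + 6\right)^{2}}{8} = \frac{2^{2}}{8} = \frac{1}{8} \cdot 4 = \frac{1}{2} \approx 0.5$)
$a{\left(o \right)} = 64$ ($a{\left(o \right)} = \left(4 + 4\right)^{2} = 8^{2} = 64$)
$R{\left(N \right)} = 36 + N$
$\sqrt{a{\left(F \right)} + R{\left(f{\left(9,-7 \right)} \right)}} = \sqrt{64 + \left(36 + 9\right)} = \sqrt{64 + 45} = \sqrt{109}$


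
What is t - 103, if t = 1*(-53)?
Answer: -156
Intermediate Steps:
t = -53
t - 103 = -53 - 103 = -156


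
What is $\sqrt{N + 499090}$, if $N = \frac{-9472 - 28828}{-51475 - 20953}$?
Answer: $\frac{\sqrt{163633542135935}}{18107} \approx 706.46$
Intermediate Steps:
$N = \frac{9575}{18107}$ ($N = - \frac{38300}{-72428} = \left(-38300\right) \left(- \frac{1}{72428}\right) = \frac{9575}{18107} \approx 0.5288$)
$\sqrt{N + 499090} = \sqrt{\frac{9575}{18107} + 499090} = \sqrt{\frac{9037032205}{18107}} = \frac{\sqrt{163633542135935}}{18107}$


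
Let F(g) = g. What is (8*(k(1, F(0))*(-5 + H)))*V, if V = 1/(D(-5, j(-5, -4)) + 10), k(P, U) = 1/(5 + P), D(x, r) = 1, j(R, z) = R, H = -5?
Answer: -40/33 ≈ -1.2121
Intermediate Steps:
V = 1/11 (V = 1/(1 + 10) = 1/11 ≈ 0.090909)
(8*(k(1, F(0))*(-5 + H)))*V = (8*((-5 - 5)/(5 + 1)))*(1/11) = (8*(-10/6))*(1/11) = (8*((⅙)*(-10)))*(1/11) = (8*(-5/3))*(1/11) = -40/3*1/11 = -40/33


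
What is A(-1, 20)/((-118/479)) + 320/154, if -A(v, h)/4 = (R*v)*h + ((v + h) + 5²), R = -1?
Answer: 4730464/4543 ≈ 1041.3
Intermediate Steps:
A(v, h) = -100 - 4*h - 4*v + 4*h*v (A(v, h) = -4*((-v)*h + ((v + h) + 5²)) = -4*(-h*v + ((h + v) + 25)) = -4*(-h*v + (25 + h + v)) = -4*(25 + h + v - h*v) = -100 - 4*h - 4*v + 4*h*v)
A(-1, 20)/((-118/479)) + 320/154 = (-100 - 4*20 - 4*(-1) + 4*20*(-1))/((-118/479)) + 320/154 = (-100 - 80 + 4 - 80)/((-118*1/479)) + 320*(1/154) = -256/(-118/479) + 160/77 = -256*(-479/118) + 160/77 = 61312/59 + 160/77 = 4730464/4543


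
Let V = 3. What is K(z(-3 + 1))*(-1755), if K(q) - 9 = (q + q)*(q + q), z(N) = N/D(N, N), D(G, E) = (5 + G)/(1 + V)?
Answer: -65715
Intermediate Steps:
D(G, E) = 5/4 + G/4 (D(G, E) = (5 + G)/(1 + 3) = (5 + G)/4 = (5 + G)*(1/4) = 5/4 + G/4)
z(N) = N/(5/4 + N/4)
K(q) = 9 + 4*q**2 (K(q) = 9 + (q + q)*(q + q) = 9 + (2*q)*(2*q) = 9 + 4*q**2)
K(z(-3 + 1))*(-1755) = (9 + 4*(4*(-3 + 1)/(5 + (-3 + 1)))**2)*(-1755) = (9 + 4*(4*(-2)/(5 - 2))**2)*(-1755) = (9 + 4*(4*(-2)/3)**2)*(-1755) = (9 + 4*(4*(-2)*(1/3))**2)*(-1755) = (9 + 4*(-8/3)**2)*(-1755) = (9 + 4*(64/9))*(-1755) = (9 + 256/9)*(-1755) = (337/9)*(-1755) = -65715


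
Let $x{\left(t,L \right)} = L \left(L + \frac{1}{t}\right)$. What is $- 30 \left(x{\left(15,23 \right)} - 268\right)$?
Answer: $-7876$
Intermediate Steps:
$- 30 \left(x{\left(15,23 \right)} - 268\right) = - 30 \left(\left(23^{2} + \frac{23}{15}\right) - 268\right) = - 30 \left(\left(529 + 23 \cdot \frac{1}{15}\right) - 268\right) = - 30 \left(\left(529 + \frac{23}{15}\right) - 268\right) = - 30 \left(\frac{7958}{15} - 268\right) = \left(-30\right) \frac{3938}{15} = -7876$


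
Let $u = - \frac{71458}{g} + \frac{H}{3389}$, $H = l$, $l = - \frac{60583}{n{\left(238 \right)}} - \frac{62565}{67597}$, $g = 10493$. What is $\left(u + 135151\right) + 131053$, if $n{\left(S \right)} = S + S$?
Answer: $\frac{43512193926594209707}{163458525315092} \approx 2.662 \cdot 10^{5}$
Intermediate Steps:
$n{\left(S \right)} = 2 S$
$l = - \frac{4125009991}{32176172}$ ($l = - \frac{60583}{2 \cdot 238} - \frac{62565}{67597} = - \frac{60583}{476} - \frac{62565}{67597} = - \frac{4125009991}{32176172} \approx -128.2$)
$H = - \frac{4125009991}{32176172} \approx -128.2$
$u = - \frac{1119346384541061}{163458525315092}$ ($u = - \frac{71458}{10493} - \frac{4125009991}{32176172 \cdot 3389} = \left(-71458\right) \frac{1}{10493} - \frac{4125009991}{109045046908} = - \frac{71458}{10493} - \frac{4125009991}{109045046908} = - \frac{1119346384541061}{163458525315092} \approx -6.8479$)
$\left(u + 135151\right) + 131053 = \left(- \frac{1119346384541061}{163458525315092} + 135151\right) + 131053 = \frac{22090463808475457831}{163458525315092} + 131053 = \frac{43512193926594209707}{163458525315092}$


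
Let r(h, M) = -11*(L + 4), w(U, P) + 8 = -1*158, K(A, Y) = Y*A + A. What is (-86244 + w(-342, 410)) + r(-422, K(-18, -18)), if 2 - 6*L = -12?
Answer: -259439/3 ≈ -86480.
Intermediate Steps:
L = 7/3 (L = ⅓ - ⅙*(-12) = ⅓ + 2 = 7/3 ≈ 2.3333)
K(A, Y) = A + A*Y (K(A, Y) = A*Y + A = A + A*Y)
w(U, P) = -166 (w(U, P) = -8 - 1*158 = -8 - 158 = -166)
r(h, M) = -209/3 (r(h, M) = -11*(7/3 + 4) = -11*19/3 = -209/3)
(-86244 + w(-342, 410)) + r(-422, K(-18, -18)) = (-86244 - 166) - 209/3 = -86410 - 209/3 = -259439/3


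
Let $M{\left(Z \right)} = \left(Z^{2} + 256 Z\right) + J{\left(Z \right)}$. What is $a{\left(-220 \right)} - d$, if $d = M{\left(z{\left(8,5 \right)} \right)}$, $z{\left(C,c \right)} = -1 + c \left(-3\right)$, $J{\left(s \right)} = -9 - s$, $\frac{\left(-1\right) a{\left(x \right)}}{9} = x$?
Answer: $5813$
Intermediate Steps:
$a{\left(x \right)} = - 9 x$
$z{\left(C,c \right)} = -1 - 3 c$
$M{\left(Z \right)} = -9 + Z^{2} + 255 Z$ ($M{\left(Z \right)} = \left(Z^{2} + 256 Z\right) - \left(9 + Z\right) = -9 + Z^{2} + 255 Z$)
$d = -3833$ ($d = -9 + \left(-1 - 15\right)^{2} + 255 \left(-1 - 15\right) = -9 + \left(-16\right)^{2} + 255 \left(-16\right) = -9 + 256 - 4080 = -3833$)
$a{\left(-220 \right)} - d = \left(-9\right) \left(-220\right) - -3833 = 1980 + 3833 = 5813$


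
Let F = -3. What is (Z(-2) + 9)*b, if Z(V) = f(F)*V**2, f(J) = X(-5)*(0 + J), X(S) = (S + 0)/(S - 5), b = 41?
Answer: 123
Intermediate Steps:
X(S) = S/(-5 + S)
f(J) = J/2 (f(J) = (-5/(-5 - 5))*(0 + J) = (-5/(-10))*J = (-5*(-1/10))*J = J/2)
Z(V) = -3*V**2/2 (Z(V) = ((1/2)*(-3))*V**2 = -3*V**2/2)
(Z(-2) + 9)*b = (-3/2*(-2)**2 + 9)*41 = (-3/2*4 + 9)*41 = (-6 + 9)*41 = 3*41 = 123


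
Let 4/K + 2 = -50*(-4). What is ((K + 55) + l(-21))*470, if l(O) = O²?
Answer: 23079820/99 ≈ 2.3313e+5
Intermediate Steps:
K = 2/99 (K = 4/(-2 - 50*(-4)) = 4/(-2 + 200) = 4/198 = 4*(1/198) = 2/99 ≈ 0.020202)
((K + 55) + l(-21))*470 = ((2/99 + 55) + (-21)²)*470 = (5447/99 + 441)*470 = (49106/99)*470 = 23079820/99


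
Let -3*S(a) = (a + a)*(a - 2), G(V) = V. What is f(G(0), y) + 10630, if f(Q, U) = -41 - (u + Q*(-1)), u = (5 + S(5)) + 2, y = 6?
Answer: 10592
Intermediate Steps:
S(a) = -2*a*(-2 + a)/3 (S(a) = -(a + a)*(a - 2)/3 = -2*a*(-2 + a)/3)
u = -3 (u = (5 + (⅔)*5*(2 - 1*5)) + 2 = (5 + (⅔)*5*(2 - 5)) + 2 = (5 + (⅔)*5*(-3)) + 2 = (5 - 10) + 2 = -5 + 2 = -3)
f(Q, U) = -38 + Q (f(Q, U) = -41 - (-3 + Q*(-1)) = -41 - (-3 - Q) = -41 + (3 + Q) = -38 + Q)
f(G(0), y) + 10630 = (-38 + 0) + 10630 = -38 + 10630 = 10592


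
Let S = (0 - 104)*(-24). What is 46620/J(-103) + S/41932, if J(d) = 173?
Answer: 488825412/1813559 ≈ 269.54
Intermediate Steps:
S = 2496 (S = -104*(-24) = 2496)
46620/J(-103) + S/41932 = 46620/173 + 2496/41932 = 46620*(1/173) + 2496*(1/41932) = 46620/173 + 624/10483 = 488825412/1813559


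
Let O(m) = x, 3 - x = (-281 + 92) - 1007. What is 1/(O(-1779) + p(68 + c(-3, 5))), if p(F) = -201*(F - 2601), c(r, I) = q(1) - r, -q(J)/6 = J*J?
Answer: 1/510935 ≈ 1.9572e-6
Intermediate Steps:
q(J) = -6*J**2 (q(J) = -6*J*J = -6*J**2)
c(r, I) = -6 - r (c(r, I) = -6*1**2 - r = -6*1 - r = -6 - r)
x = 1199 (x = 3 - ((-281 + 92) - 1007) = 3 - (-189 - 1007) = 3 - 1*(-1196) = 3 + 1196 = 1199)
O(m) = 1199
p(F) = 522801 - 201*F (p(F) = -201*(-2601 + F) = 522801 - 201*F)
1/(O(-1779) + p(68 + c(-3, 5))) = 1/(1199 + (522801 - 201*(68 + (-6 - 1*(-3))))) = 1/(1199 + (522801 - 201*(68 + (-6 + 3)))) = 1/(1199 + (522801 - 201*(68 - 3))) = 1/(1199 + (522801 - 201*65)) = 1/(1199 + (522801 - 13065)) = 1/(1199 + 509736) = 1/510935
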